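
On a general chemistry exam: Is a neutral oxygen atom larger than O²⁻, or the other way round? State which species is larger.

O²⁻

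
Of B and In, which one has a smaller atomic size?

B is in period 2, group 13; In is in period 5, group 13.
Moving right in a period, electrons are added to the same shell under a stronger nuclear pull, so atoms get smaller; moving down, a new shell is opened and atoms get larger.
All are in group 13, so atomic radius increases down the group.
So B has the smaller atomic size (B < In).

B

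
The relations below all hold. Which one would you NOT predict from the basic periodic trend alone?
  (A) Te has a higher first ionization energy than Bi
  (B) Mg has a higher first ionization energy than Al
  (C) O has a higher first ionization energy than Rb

The general trend: first ionization energy increases across a period and decreases down a group.
(A) Te (period 5, group 16) vs Bi (period 6, group 15): the stated order agrees with the simple trend.
(B) Mg (period 3, group 2) vs Al (period 3, group 13): the stated order contradicts the simple trend.
(C) O (period 2, group 16) vs Rb (period 5, group 1): the stated order agrees with the simple trend.
The exception is (B): Al's single 3p electron is easier to remove than one from Mg's filled 3s².

(B)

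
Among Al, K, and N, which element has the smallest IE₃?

Consider each +2 ion: Al²⁺ still has 1 valence electron; K²⁺ is already 1 electron into the core; N²⁺ still has 3 valence electrons.
Usually core removal costs more than valence removal, but here the competition is close: a tightly held n=2 valence electron can cost more to remove than an n=3 core electron, so the actual values have to decide it.
Valence configurations: Al²⁺ [Ne]3s¹, N²⁺ [He]2s²2p¹.
Approximate IE_3 values (kJ/mol): Al 2745, K 4420, N 4578.
Hence IE_3: Al < K < N.

Al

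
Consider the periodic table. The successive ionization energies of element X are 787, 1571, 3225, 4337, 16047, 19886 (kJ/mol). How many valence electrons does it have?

4

Look for the largest jump between consecutive ionization energies: IE5/IE4 ≈ 3.7, far larger than any earlier ratio.
That jump marks the point where a core electron is being removed. So the atom has 4 valence electrons.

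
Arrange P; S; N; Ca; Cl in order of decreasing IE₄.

IE_4 is the cost of taking one more electron from the +3 cation: P³⁺ still has 2 valence electrons; S³⁺ still has 3 valence electrons; N³⁺ still has 2 valence electrons; Ca³⁺ is already 1 electron into the core; Cl³⁺ still has 4 valence electrons.
Usually core removal costs more than valence removal, but here the competition is close: a tightly held n=2 valence electron can cost more to remove than an n=3 core electron, so the actual values have to decide it.
Valence configurations: P³⁺ [Ne]3s², S³⁺ [Ne]3s²3p¹, N³⁺ [He]2s², Cl³⁺ [Ne]3s²3p².
S³⁺ loses a lone 3p electron whereas P³⁺ must break into a filled 3s² pair, so IE_4(P) > IE_4(S) even though S has the higher nuclear charge.
Approximate IE_4 values (kJ/mol): P 4964, S 4556, N 7475, Ca 6491, Cl 5159.
So the fourth ionization energies run S < P < Cl < Ca < N.

N, Ca, Cl, P, S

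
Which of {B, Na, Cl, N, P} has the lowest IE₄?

IE_4 is the cost of taking one more electron from the +3 cation: B³⁺ is the bare [He] core; Na³⁺ is already 2 electrons into the core; Cl³⁺ still has 4 valence electrons; N³⁺ still has 2 valence electrons; P³⁺ still has 2 valence electrons.
Pulling an electron out of a noble-gas core costs far more than removing a remaining valence electron, so Na and B sit at the high end of IE_4.
Valence configurations: Cl³⁺ [Ne]3s²3p², N³⁺ [He]2s², P³⁺ [Ne]3s².
Approximate IE_4 values (kJ/mol): B 25026, Na 9543, Cl 5159, N 7475, P 4964.
Hence IE_4: P < Cl < N < Na < B.

P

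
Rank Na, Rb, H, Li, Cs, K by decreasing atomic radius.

Cs > Rb > K > Na > Li > H

H is in period 1, group 1; Li is in period 2, group 1; Na is in period 3, group 1; K is in period 4, group 1; Rb is in period 5, group 1; Cs is in period 6, group 1.
Across a period the added protons contract the valence shell; down a group each new principal shell makes the atom larger.
All are in group 1, so atomic radius increases down the group.
So from largest to smallest: Cs > Rb > K > Na > Li > H.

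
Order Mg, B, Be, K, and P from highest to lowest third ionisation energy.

IE_3 is the cost of taking one more electron from the +2 cation: Mg²⁺ is the bare [Ne] core; B²⁺ still has 1 valence electron; Be²⁺ is the bare [He] core; K²⁺ is already 1 electron into the core; P²⁺ still has 3 valence electrons.
Core electrons are held far more tightly than valence electrons, so K, Mg and Be top the IE_3 order.
Valence configurations: B²⁺ [He]2s¹, P²⁺ [Ne]3s²3p¹.
Tabulated IE_3 (kJ/mol): Mg 7733, B 3660, Be 14849, K 4420, P 2914.
Hence IE_3: P < B < K < Mg < Be.

Be > Mg > K > B > P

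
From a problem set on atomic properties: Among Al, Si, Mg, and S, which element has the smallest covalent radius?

S

Across a period the added protons contract the valence shell; down a group each new principal shell makes the atom larger.
All lie in period 3, so atomic radius increases right to left.
The smallest covalent radius among these belongs to S.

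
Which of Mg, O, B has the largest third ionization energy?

Mg

Consider each +2 ion: Mg²⁺ is the bare [Ne] core; O²⁺ still has 4 valence electrons; B²⁺ still has 1 valence electron.
Pulling an electron out of a noble-gas core costs far more than removing a remaining valence electron, so Mg sits at the high end of IE_3.
Valence configurations: O²⁺ [He]2s²2p², B²⁺ [He]2s¹.
Approximate IE_3 values (kJ/mol): Mg 7733, O 5300, B 3660.
Hence IE_3: B < O < Mg.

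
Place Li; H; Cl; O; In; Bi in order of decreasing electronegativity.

O > Cl > H > Bi > In > Li

H is in period 1, group 1; Li is in period 2, group 1; O is in period 2, group 16; Cl is in period 3, group 17; In is in period 5, group 13; Bi is in period 6, group 15.
Atoms toward the upper right of the periodic table pull bonding electrons most strongly.
Neither a single period nor a single group — weigh both effects.
In > Li: the two effects oppose for this pair; the across-period effect wins (1.78 vs 0.98).
Bi > In: the two effects oppose for this pair; the across-period effect wins (2.02 vs 1.78).
H > Bi: period and group pull opposite ways; the down-group shift dominates (2.20 vs 2.02).
Cl > H: the two effects oppose for this pair; the across-period effect wins (3.16 vs 2.20).
O > Cl: the two effects oppose for this pair; the down-group effect wins (3.44 vs 3.16).
For reference (Pauling): H 2.20, Li 0.98, O 3.44, Cl 3.16, In 1.78, Bi 2.02.
So from highest to lowest: O > Cl > H > Bi > In > Li.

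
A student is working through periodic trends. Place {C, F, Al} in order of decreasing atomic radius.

Al, C, F

C is in period 2, group 14; F is in period 2, group 17; Al is in period 3, group 13.
Moving right in a period, electrons are added to the same shell under a stronger nuclear pull, so atoms get smaller; moving down, a new shell is opened and atoms get larger.
Neither a single period nor a single group — weigh both effects.
C > F: C lies to the left of F in period 2, so the across-period effect alone puts C larger.
Al > C: both effects reinforce here, so Al is clearly the larger of the two.
Tabulated atomic radius (pm): C 75, F 64, Al 126.
So from largest to smallest: Al > C > F.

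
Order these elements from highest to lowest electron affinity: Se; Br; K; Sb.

Adding an electron releases more energy for atoms nearer the top right (short of the noble gases).
These span different periods and groups, so the two trends combine.
Sb > K: period and group pull opposite ways; the across-period shift dominates (103 vs 48 kJ/mol).
Se > Sb: relative to Sb, both the across-period and down-group shifts push Se's electron affinity up.
Br > Se: both are in period 4; the period trend gives Br the larger value.
Approximate values (kJ/mol): K 48, Se 195, Br 325, Sb 103.
So from highest to lowest: Br > Se > Sb > K.

Br > Se > Sb > K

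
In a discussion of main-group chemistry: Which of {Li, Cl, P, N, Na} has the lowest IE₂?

IE_2 is the cost of taking one more electron from the +1 cation: Li⁺ is the bare [He] core; Cl⁺ still has 6 valence electrons; P⁺ still has 4 valence electrons; N⁺ still has 4 valence electrons; Na⁺ is the bare [Ne] core.
Core electrons are held far more tightly than valence electrons, so Na and Li top the IE_2 order.
Valence configurations: Cl⁺ [Ne]3s²3p⁴, P⁺ [Ne]3s²3p², N⁺ [He]2s²2p².
Approximate IE_2 values (kJ/mol): Li 7298, Cl 2298, P 1907, N 2856, Na 4562.
Overall IE_2 order: P < Cl < N < Na < Li.

P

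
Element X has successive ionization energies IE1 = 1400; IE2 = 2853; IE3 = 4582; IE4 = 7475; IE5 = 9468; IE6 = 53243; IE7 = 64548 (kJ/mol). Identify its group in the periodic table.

Group 15

Look for the largest jump between consecutive ionization energies: IE6/IE5 ≈ 5.6, far larger than any earlier ratio.
That jump marks the point where a core electron is being removed. So the atom has 5 valence electrons.
A main-group element with 5 valence electrons is in group 15.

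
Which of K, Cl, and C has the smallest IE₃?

Cl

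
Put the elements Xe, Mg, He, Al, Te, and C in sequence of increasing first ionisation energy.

Al, Mg, Te, C, Xe, He

Across a period the outer electron is held more tightly (higher IE₁); down a group it sits in a higher shell, more shielded, and comes off more easily.
Neither a single period nor a single group — weigh both effects.
Mg > Al: this pair runs against the simple trend — see the exception note.
Te > Mg: the two effects oppose for this pair; the across-period effect wins (869 vs 738 kJ/mol).
C > Te: period and group pull opposite ways; the down-group shift dominates (1086 vs 869 kJ/mol).
Xe > C: the two effects oppose for this pair; the across-period effect wins (1170 vs 1086 kJ/mol).
He > Xe: they share group 18; the group trend gives He the larger value.
Note the exception: Mg has a higher first ionization energy than Al, contrary to the simple trend — Al's single 3p electron is easier to remove than one from Mg's filled 3s².
For reference (kJ/mol): He 2372, C 1086, Mg 738, Al 578, Te 869, Xe 1170.
So from lowest to highest: Al < Mg < Te < C < Xe < He.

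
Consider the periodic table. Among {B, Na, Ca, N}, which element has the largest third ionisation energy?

Na

Consider each +2 ion: B²⁺ still has 1 valence electron; Na²⁺ is already 1 electron into the core; Ca²⁺ is the bare [Ar] core; N²⁺ still has 3 valence electrons.
Breaking into a closed-shell core is much more expensive than removing a leftover valence electron — Ca and Na have the largest IE_3 here.
Valence configurations: B²⁺ [He]2s¹, N²⁺ [He]2s²2p¹.
The numbers (kJ/mol): B 3660, Na 6910, Ca 4912, N 4578.
Putting it together, IE_3: B < N < Ca < Na.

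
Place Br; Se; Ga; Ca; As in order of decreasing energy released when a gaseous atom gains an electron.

Ca is in period 4, group 2; Ga is in period 4, group 13; As is in period 4, group 15; Se is in period 4, group 16; Br is in period 4, group 17.
Adding an electron releases more energy for atoms nearer the top right (short of the noble gases).
All lie in period 4, so electron affinity increases left to right.
So from highest to lowest: Br > Se > As > Ga > Ca.

Br, Se, As, Ga, Ca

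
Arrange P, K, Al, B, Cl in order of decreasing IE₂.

After 1 electron has been removed, what remains? P⁺ still has 4 valence electrons; K⁺ is the bare [Ar] core; Al⁺ still has 2 valence electrons; B⁺ still has 2 valence electrons; Cl⁺ still has 6 valence electrons.
Core electrons are held far more tightly than valence electrons, so K tops the IE_2 order.
Valence configurations: P⁺ [Ne]3s²3p², Al⁺ [Ne]3s², B⁺ [He]2s², Cl⁺ [Ne]3s²3p⁴.
Approximate IE_2 values (kJ/mol): P 1907, K 3052, Al 1817, B 2427, Cl 2298.
Hence IE_2: Al < P < Cl < B < K.

K > B > Cl > P > Al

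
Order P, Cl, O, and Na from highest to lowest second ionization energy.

The second ionization energy removes an electron from the +1 ion. For each element: P⁺ still has 4 valence electrons; Cl⁺ still has 6 valence electrons; O⁺ still has 5 valence electrons; Na⁺ is the bare [Ne] core.
Core electrons are held far more tightly than valence electrons, so Na tops the IE_2 order.
Valence configurations: P⁺ [Ne]3s²3p², Cl⁺ [Ne]3s²3p⁴, O⁺ [He]2s²2p³.
Tabulated IE_2 (kJ/mol): P 1907, Cl 2298, O 3388, Na 4562.
Hence IE_2: P < Cl < O < Na.

Na, O, Cl, P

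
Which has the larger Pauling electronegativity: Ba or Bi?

Ba is in period 6, group 2; Bi is in period 6, group 15.
EN rises left→right (higher Z_eff, smaller atoms) and falls top→bottom (larger, more shielded atoms).
All lie in period 6, so electronegativity increases left to right.
So Bi has the larger Pauling electronegativity (Bi > Ba).

Bi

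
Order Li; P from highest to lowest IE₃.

Li > P

After 2 electrons have been removed, what remains? Li²⁺ is already 1 electron into the core; P²⁺ still has 3 valence electrons.
Breaking into a closed-shell core is much more expensive than removing a leftover valence electron — Li has the largest IE_3 here.
The numbers (kJ/mol): Li 11815, P 2914.
Overall IE_3 order: P < Li.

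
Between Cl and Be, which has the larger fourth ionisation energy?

Be

The fourth ionization energy removes an electron from the +3 ion. For each element: Cl³⁺ still has 4 valence electrons; Be³⁺ is already 1 electron into the core.
Core electrons are held far more tightly than valence electrons, so Be tops the IE_4 order.
The numbers (kJ/mol): Cl 5159, Be 21007.
Hence IE_4: Cl < Be.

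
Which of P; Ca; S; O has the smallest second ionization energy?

IE_2 is the cost of taking one more electron from the +1 cation: P⁺ still has 4 valence electrons; Ca⁺ still has 1 valence electron; S⁺ still has 5 valence electrons; O⁺ still has 5 valence electrons.
All are still removing valence electrons, so compare the +1 ions as you would atoms: IE_2 generally rises across a period (higher Z_eff) and falls down a group (larger shell), subject to the usual subshell exceptions.
Valence configurations: P⁺ [Ne]3s²3p², Ca⁺ [Ar]4s¹, S⁺ [Ne]3s²3p³, O⁺ [He]2s²2p³.
Approximate IE_2 values (kJ/mol): P 1907, Ca 1145, S 2252, O 3388.
So the second ionization energies run Ca < P < S < O.

Ca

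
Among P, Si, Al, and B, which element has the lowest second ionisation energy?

Consider each +1 ion: P⁺ still has 4 valence electrons; Si⁺ still has 3 valence electrons; Al⁺ still has 2 valence electrons; B⁺ still has 2 valence electrons.
All are still removing valence electrons, so compare the +1 ions as you would atoms: IE_2 generally rises across a period (higher Z_eff) and falls down a group (larger shell), subject to the usual subshell exceptions.
Valence configurations: P⁺ [Ne]3s²3p², Si⁺ [Ne]3s²3p¹, Al⁺ [Ne]3s², B⁺ [He]2s².
Si⁺ loses a lone 3p electron whereas Al⁺ must break into a filled 3s² pair, so IE_2(Al) > IE_2(Si) even though Si has the higher nuclear charge.
Tabulated IE_2 (kJ/mol): P 1907, Si 1577, Al 1817, B 2427.
So the second ionization energies run Si < Al < P < B.

Si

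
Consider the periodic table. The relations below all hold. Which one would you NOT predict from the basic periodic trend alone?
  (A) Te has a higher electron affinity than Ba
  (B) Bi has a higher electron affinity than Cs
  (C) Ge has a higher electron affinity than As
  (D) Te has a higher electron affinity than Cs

(C)

The general trend: electron affinity increases across a period and decreases down a group.
(A) Te (period 5, group 16) vs Ba (period 6, group 2): the stated order agrees with the simple trend.
(B) Bi (period 6, group 15) vs Cs (period 6, group 1): the stated order agrees with the simple trend.
(C) Ge (period 4, group 14) vs As (period 4, group 15): the stated order contradicts the simple trend.
(D) Te (period 5, group 16) vs Cs (period 6, group 1): the stated order agrees with the simple trend.
The exception is (C): adding an electron to As's half-filled 4p³ is unfavourable, so Ge (4p²) has the more exothermic EA.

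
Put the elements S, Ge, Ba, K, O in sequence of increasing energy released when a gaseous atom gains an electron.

Ba, K, Ge, O, S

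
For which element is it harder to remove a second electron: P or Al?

P

After 1 electron has been removed, what remains? P⁺ still has 4 valence electrons; Al⁺ still has 2 valence electrons.
All are still removing valence electrons, so compare the +1 ions as you would atoms: IE_2 generally rises across a period (higher Z_eff) and falls down a group (larger shell), subject to the usual subshell exceptions.
Valence configurations: P⁺ [Ne]3s²3p², Al⁺ [Ne]3s².
Tabulated IE_2 (kJ/mol): P 1907, Al 1817.
Putting it together, IE_2: Al < P.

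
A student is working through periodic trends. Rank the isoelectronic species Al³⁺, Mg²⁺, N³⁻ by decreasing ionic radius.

All of these have 10 electrons, so size is governed by nuclear charge alone: the more protons, the stronger the pull on the same electron cloud, and the smaller the ion.
Nuclear charges: Al³⁺ (Z=13), Mg²⁺ (Z=12), N³⁻ (Z=7).
Largest to smallest: N³⁻ > Mg²⁺ > Al³⁺.

N³⁻ > Mg²⁺ > Al³⁺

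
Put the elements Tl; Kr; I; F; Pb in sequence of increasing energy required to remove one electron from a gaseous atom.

Tl, Pb, I, Kr, F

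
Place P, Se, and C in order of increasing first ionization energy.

C is in period 2, group 14; P is in period 3, group 15; Se is in period 4, group 16.
Across a period the outer electron is held more tightly (higher IE₁); down a group it sits in a higher shell, more shielded, and comes off more easily.
A diagonal step moves right (one effect) and down (the opposite effect) at once.
P > Se: the two effects oppose for this pair; the down-group effect wins (1012 vs 941 kJ/mol).
C > P: period and group pull opposite ways; the down-group shift dominates (1086 vs 1012 kJ/mol).
Approximate values (kJ/mol): C 1086, P 1012, Se 941.
So from lowest to highest: Se < P < C.

Se < P < C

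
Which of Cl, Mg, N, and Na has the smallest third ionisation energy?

Cl

After 2 electrons have been removed, what remains? Cl²⁺ still has 5 valence electrons; Mg²⁺ is the bare [Ne] core; N²⁺ still has 3 valence electrons; Na²⁺ is already 1 electron into the core.
Pulling an electron out of a noble-gas core costs far more than removing a remaining valence electron, so Na and Mg sit at the high end of IE_3.
Valence configurations: Cl²⁺ [Ne]3s²3p³, N²⁺ [He]2s²2p¹.
The numbers (kJ/mol): Cl 3822, Mg 7733, N 4578, Na 6910.
Hence IE_3: Cl < N < Na < Mg.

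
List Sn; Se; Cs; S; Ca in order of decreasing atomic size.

Cs > Ca > Sn > Se > S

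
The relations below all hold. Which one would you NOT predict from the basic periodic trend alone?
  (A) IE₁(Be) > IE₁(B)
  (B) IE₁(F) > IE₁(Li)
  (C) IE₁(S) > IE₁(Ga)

The general trend: IE₁ increases across a period and decreases down a group.
(A) Be (period 2, group 2) vs B (period 2, group 13): the stated order contradicts the simple trend.
(B) F (period 2, group 17) vs Li (period 2, group 1): the stated order agrees with the simple trend.
(C) S (period 3, group 16) vs Ga (period 4, group 13): the stated order agrees with the simple trend.
The exception is (A): removing B's lone 2p electron is easier than breaking Be's filled 2s².

(A)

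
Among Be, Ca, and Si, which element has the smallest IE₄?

Si

IE_4 is the cost of taking one more electron from the +3 cation: Be³⁺ is already 1 electron into the core; Ca³⁺ is already 1 electron into the core; Si³⁺ still has 1 valence electron.
Breaking into a closed-shell core is much more expensive than removing a leftover valence electron — Ca and Be have the largest IE_4 here.
Approximate IE_4 values (kJ/mol): Be 21007, Ca 6491, Si 4356.
Putting it together, IE_4: Si < Ca < Be.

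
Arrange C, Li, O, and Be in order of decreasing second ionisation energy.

Li > O > C > Be

Consider each +1 ion: C⁺ still has 3 valence electrons; Li⁺ is the bare [He] core; O⁺ still has 5 valence electrons; Be⁺ still has 1 valence electron.
Breaking into a closed-shell core is much more expensive than removing a leftover valence electron — Li has the largest IE_2 here.
Valence configurations: C⁺ [He]2s²2p¹, O⁺ [He]2s²2p³, Be⁺ [He]2s¹.
The numbers (kJ/mol): C 2353, Li 7298, O 3388, Be 1757.
Hence IE_2: Be < C < O < Li.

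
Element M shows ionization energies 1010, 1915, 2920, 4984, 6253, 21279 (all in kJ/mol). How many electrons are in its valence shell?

5

Look for the largest jump between consecutive ionization energies: IE6/IE5 ≈ 3.4, far larger than any earlier ratio.
That jump marks the point where a core electron is being removed. So the atom has 5 valence electrons.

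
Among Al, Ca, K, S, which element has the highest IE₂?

K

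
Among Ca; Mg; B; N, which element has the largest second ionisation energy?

IE_2 is the cost of taking one more electron from the +1 cation: Ca⁺ still has 1 valence electron; Mg⁺ still has 1 valence electron; B⁺ still has 2 valence electrons; N⁺ still has 4 valence electrons.
All are still removing valence electrons, so compare the +1 ions as you would atoms: IE_2 generally rises across a period (higher Z_eff) and falls down a group (larger shell), subject to the usual subshell exceptions.
Valence configurations: Ca⁺ [Ar]4s¹, Mg⁺ [Ne]3s¹, B⁺ [He]2s², N⁺ [He]2s²2p².
The numbers (kJ/mol): Ca 1145, Mg 1451, B 2427, N 2856.
Overall IE_2 order: Ca < Mg < B < N.

N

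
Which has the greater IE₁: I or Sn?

I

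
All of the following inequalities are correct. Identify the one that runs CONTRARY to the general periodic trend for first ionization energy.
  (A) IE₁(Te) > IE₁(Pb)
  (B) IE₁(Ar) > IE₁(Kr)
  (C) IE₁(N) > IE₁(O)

The general trend: first ionization energy increases across a period and decreases down a group.
(A) Te (period 5, group 16) vs Pb (period 6, group 14): the stated order agrees with the simple trend.
(B) Ar (period 3, group 18) vs Kr (period 4, group 18): the stated order agrees with the simple trend.
(C) N (period 2, group 15) vs O (period 2, group 16): the stated order contradicts the simple trend.
The exception is (C): pairing an electron in O's 2p⁴ costs repulsion energy, so O ionizes more easily than half-filled N (2p³).

(C)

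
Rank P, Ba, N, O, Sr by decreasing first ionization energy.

N, O, P, Sr, Ba

N is in period 2, group 15; O is in period 2, group 16; P is in period 3, group 15; Sr is in period 5, group 2; Ba is in period 6, group 2.
IE₁ increases left→right with effective nuclear charge and decreases top→bottom as the valence shell moves farther out.
Neither a single period nor a single group — weigh both effects.
Sr > Ba: Sr sits above Ba in group 2, so the down-group effect alone puts Sr higher.
P > Sr: both effects reinforce here, so P is clearly the higher of the two.
O > P: relative to P, both the across-period and down-group shifts push O's first ionization energy up.
N > O: this pair runs against the simple trend — see the exception note.
Note the exception: N has a higher first ionization energy than O, contrary to the simple trend — pairing an electron in O's 2p⁴ costs repulsion energy, so O ionizes more easily than half-filled N (2p³).
For reference (kJ/mol): N 1402, O 1314, P 1012, Sr 550, Ba 503.
So from highest to lowest: N > O > P > Sr > Ba.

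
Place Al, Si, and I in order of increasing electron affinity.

Al < Si < I

Adding an electron releases more energy for atoms nearer the top right (short of the noble gases).
Here both period and group differ, so the two effects have to be weighed against each other.
Si > Al: Si lies to the right of Al in period 3, so the across-period effect alone puts Si higher.
I > Si: period and group pull opposite ways; the across-period shift dominates (295 vs 134 kJ/mol).
For reference (kJ/mol): Al 42, Si 134, I 295.
So from lowest to highest: Al < Si < I.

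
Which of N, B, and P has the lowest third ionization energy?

P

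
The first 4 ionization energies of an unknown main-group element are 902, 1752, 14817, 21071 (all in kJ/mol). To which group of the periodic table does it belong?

Look for the largest jump between consecutive ionization energies: IE3/IE2 ≈ 8.5, far larger than any earlier ratio.
That jump marks the point where a core electron is being removed. So the atom has 2 valence electrons.
A main-group element with 2 valence electrons is in group 2.

Group 2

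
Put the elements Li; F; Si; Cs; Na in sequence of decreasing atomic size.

Li is in period 2, group 1; F is in period 2, group 17; Na is in period 3, group 1; Si is in period 3, group 14; Cs is in period 6, group 1.
Across a period the added protons contract the valence shell; down a group each new principal shell makes the atom larger.
These span different periods and groups, so the two trends combine.
Si > F: both effects reinforce here, so Si is clearly the larger of the two.
Li > Si: period and group pull opposite ways; the across-period shift dominates (133 vs 116 pm).
Na > Li: Na sits below Li in group 1, so the down-group effect alone puts Na larger.
Cs > Na: Cs sits below Na in group 1, so the down-group effect alone puts Cs larger.
Approximate values (pm): Li 133, F 64, Na 155, Si 116, Cs 232.
So from largest to smallest: Cs > Na > Li > Si > F.

Cs > Na > Li > Si > F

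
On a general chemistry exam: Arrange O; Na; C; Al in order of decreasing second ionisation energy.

After 1 electron has been removed, what remains? O⁺ still has 5 valence electrons; Na⁺ is the bare [Ne] core; C⁺ still has 3 valence electrons; Al⁺ still has 2 valence electrons.
Core electrons are held far more tightly than valence electrons, so Na tops the IE_2 order.
Valence configurations: O⁺ [He]2s²2p³, C⁺ [He]2s²2p¹, Al⁺ [Ne]3s².
The numbers (kJ/mol): O 3388, Na 4562, C 2353, Al 1817.
Putting it together, IE_2: Al < C < O < Na.

Na > O > C > Al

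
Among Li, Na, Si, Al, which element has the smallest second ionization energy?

Si

The second ionization energy removes an electron from the +1 ion. For each element: Li⁺ is the bare [He] core; Na⁺ is the bare [Ne] core; Si⁺ still has 3 valence electrons; Al⁺ still has 2 valence electrons.
Core electrons are held far more tightly than valence electrons, so Na and Li top the IE_2 order.
Valence configurations: Si⁺ [Ne]3s²3p¹, Al⁺ [Ne]3s².
Si⁺ loses a lone 3p electron whereas Al⁺ must break into a filled 3s² pair, so IE_2(Al) > IE_2(Si) even though Si has the higher nuclear charge.
Tabulated IE_2 (kJ/mol): Li 7298, Na 4562, Si 1577, Al 1817.
Putting it together, IE_2: Si < Al < Na < Li.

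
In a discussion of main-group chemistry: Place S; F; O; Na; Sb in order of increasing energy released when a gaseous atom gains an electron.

Na, Sb, O, S, F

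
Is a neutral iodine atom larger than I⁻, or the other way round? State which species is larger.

I⁻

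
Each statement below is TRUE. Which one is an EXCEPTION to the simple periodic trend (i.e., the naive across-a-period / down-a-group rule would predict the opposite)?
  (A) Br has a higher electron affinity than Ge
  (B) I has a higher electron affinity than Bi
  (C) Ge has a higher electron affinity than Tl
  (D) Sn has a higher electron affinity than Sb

The general trend: electron affinity increases across a period and decreases down a group.
(A) Br (period 4, group 17) vs Ge (period 4, group 14): the stated order agrees with the simple trend.
(B) I (period 5, group 17) vs Bi (period 6, group 15): the stated order agrees with the simple trend.
(C) Ge (period 4, group 14) vs Tl (period 6, group 13): the stated order agrees with the simple trend.
(D) Sn (period 5, group 14) vs Sb (period 5, group 15): the stated order contradicts the simple trend.
The exception is (D): adding an electron to Sb's half-filled 5p³ is unfavourable, so Sn has the more exothermic EA.

(D)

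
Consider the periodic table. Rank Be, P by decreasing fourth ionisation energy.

Be, P

IE_4 is the cost of taking one more electron from the +3 cation: Be³⁺ is already 1 electron into the core; P³⁺ still has 2 valence electrons.
Pulling an electron out of a noble-gas core costs far more than removing a remaining valence electron, so Be sits at the high end of IE_4.
Tabulated IE_4 (kJ/mol): Be 21007, P 4964.
So the fourth ionization energies run P < Be.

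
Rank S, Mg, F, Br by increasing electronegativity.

Mg, S, Br, F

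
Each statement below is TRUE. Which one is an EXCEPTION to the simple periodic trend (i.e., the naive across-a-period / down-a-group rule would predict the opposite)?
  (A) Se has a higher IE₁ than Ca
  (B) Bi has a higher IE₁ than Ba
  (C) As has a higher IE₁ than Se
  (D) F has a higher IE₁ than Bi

The general trend: IE₁ increases across a period and decreases down a group.
(A) Se (period 4, group 16) vs Ca (period 4, group 2): the stated order agrees with the simple trend.
(B) Bi (period 6, group 15) vs Ba (period 6, group 2): the stated order agrees with the simple trend.
(C) As (period 4, group 15) vs Se (period 4, group 16): the stated order contradicts the simple trend.
(D) F (period 2, group 17) vs Bi (period 6, group 15): the stated order agrees with the simple trend.
The exception is (C): Se (4p⁴) ionizes more easily than half-filled As (4p³).

(C)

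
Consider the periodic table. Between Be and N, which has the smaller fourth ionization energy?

After 3 electrons have been removed, what remains? Be³⁺ is already 1 electron into the core; N³⁺ still has 2 valence electrons.
Pulling an electron out of a noble-gas core costs far more than removing a remaining valence electron, so Be sits at the high end of IE_4.
The numbers (kJ/mol): Be 21007, N 7475.
Putting it together, IE_4: N < Be.

N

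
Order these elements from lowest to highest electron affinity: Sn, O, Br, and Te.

Sn, O, Te, Br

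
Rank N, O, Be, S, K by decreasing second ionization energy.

The second ionization energy removes an electron from the +1 ion. For each element: N⁺ still has 4 valence electrons; O⁺ still has 5 valence electrons; Be⁺ still has 1 valence electron; S⁺ still has 5 valence electrons; K⁺ is the bare [Ar] core.
Usually core removal costs more than valence removal, but here the competition is close: a tightly held n=2 valence electron can cost more to remove than an n=3 core electron, so the actual values have to decide it.
Valence configurations: N⁺ [He]2s²2p², O⁺ [He]2s²2p³, Be⁺ [He]2s¹, S⁺ [Ne]3s²3p³.
Approximate IE_2 values (kJ/mol): N 2856, O 3388, Be 1757, S 2252, K 3052.
So the second ionization energies run Be < S < N < K < O.

O > K > N > S > Be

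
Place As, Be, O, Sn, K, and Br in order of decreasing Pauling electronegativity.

Be is in period 2, group 2; O is in period 2, group 16; K is in period 4, group 1; As is in period 4, group 15; Br is in period 4, group 17; Sn is in period 5, group 14.
Smaller atoms with higher effective nuclear charge are more electronegative.
Neither a single period nor a single group — weigh both effects.
Be > K: both effects reinforce here, so Be is clearly the higher of the two.
Sn > Be: the two effects oppose for this pair; the across-period effect wins (1.96 vs 1.57).
As > Sn: relative to Sn, both the across-period and down-group shifts push As's electronegativity up.
Br > As: Br lies to the right of As in period 4, so the across-period effect alone puts Br higher.
O > Br: the two effects oppose for this pair; the down-group effect wins (3.44 vs 2.96).
For reference (Pauling): Be 1.57, O 3.44, K 0.82, As 2.18, Br 2.96, Sn 1.96.
So from highest to lowest: O > Br > As > Sn > Be > K.

O, Br, As, Sn, Be, K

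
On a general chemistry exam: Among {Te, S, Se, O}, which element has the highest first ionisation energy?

O is in period 2, group 16; S is in period 3, group 16; Se is in period 4, group 16; Te is in period 5, group 16.
First ionization energy rises across a period (greater Z_eff holds electrons more tightly) and falls down a group (valence electrons are farther from the nucleus).
All are in group 16, so first ionization energy increases up the group.
The highest first ionisation energy among these belongs to O.

O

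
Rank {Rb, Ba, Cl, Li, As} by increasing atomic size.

Li is in period 2, group 1; Cl is in period 3, group 17; As is in period 4, group 15; Rb is in period 5, group 1; Ba is in period 6, group 2.
Moving right in a period, electrons are added to the same shell under a stronger nuclear pull, so atoms get smaller; moving down, a new shell is opened and atoms get larger.
Here both period and group differ, so the two effects have to be weighed against each other.
As > Cl: relative to Cl, both the across-period and down-group shifts push As's atomic radius up.
Li > As: period and group pull opposite ways; the across-period shift dominates (133 vs 121 pm).
Ba > Li: the two effects oppose for this pair; the down-group effect wins (196 vs 133 pm).
Rb > Ba: period and group pull opposite ways; the across-period shift dominates (210 vs 196 pm).
Tabulated atomic radius (pm): Li 133, Cl 99, As 121, Rb 210, Ba 196.
So from smallest to largest: Cl < As < Li < Ba < Rb.

Cl < As < Li < Ba < Rb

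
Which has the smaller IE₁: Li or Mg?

Li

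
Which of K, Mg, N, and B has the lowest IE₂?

Mg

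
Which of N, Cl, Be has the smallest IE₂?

Be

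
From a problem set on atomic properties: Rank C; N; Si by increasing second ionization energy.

Si, C, N

Consider each +1 ion: C⁺ still has 3 valence electrons; N⁺ still has 4 valence electrons; Si⁺ still has 3 valence electrons.
All are still removing valence electrons, so compare the +1 ions as you would atoms: IE_2 generally rises across a period (higher Z_eff) and falls down a group (larger shell), subject to the usual subshell exceptions.
Valence configurations: C⁺ [He]2s²2p¹, N⁺ [He]2s²2p², Si⁺ [Ne]3s²3p¹.
Approximate IE_2 values (kJ/mol): C 2353, N 2856, Si 1577.
Overall IE_2 order: Si < C < N.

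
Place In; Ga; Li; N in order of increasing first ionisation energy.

Li, In, Ga, N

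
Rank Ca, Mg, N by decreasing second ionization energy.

N > Mg > Ca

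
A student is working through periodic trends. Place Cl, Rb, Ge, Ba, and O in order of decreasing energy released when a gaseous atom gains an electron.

Cl, O, Ge, Rb, Ba

O is in period 2, group 16; Cl is in period 3, group 17; Ge is in period 4, group 14; Rb is in period 5, group 1; Ba is in period 6, group 2.
Atoms with high Z_eff and room in the valence shell (especially the halogens) have the most exothermic electron affinities.
Neither a single period nor a single group — weigh both effects.
Rb > Ba: the two effects oppose for this pair; the down-group effect wins (47 vs 14 kJ/mol).
Ge > Rb: relative to Rb, both the across-period and down-group shifts push Ge's electron affinity up.
O > Ge: both effects reinforce here, so O is clearly the higher of the two.
Cl > O: the two effects oppose for this pair; the across-period effect wins (349 vs 141 kJ/mol).
For reference (kJ/mol): O 141, Cl 349, Ge 119, Rb 47, Ba 14.
So from highest to lowest: Cl > O > Ge > Rb > Ba.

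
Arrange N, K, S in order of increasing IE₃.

IE_3 is the cost of taking one more electron from the +2 cation: N²⁺ still has 3 valence electrons; K²⁺ is already 1 electron into the core; S²⁺ still has 4 valence electrons.
Usually core removal costs more than valence removal, but here the competition is close: a tightly held n=2 valence electron can cost more to remove than an n=3 core electron, so the actual values have to decide it.
Valence configurations: N²⁺ [He]2s²2p¹, S²⁺ [Ne]3s²3p².
The numbers (kJ/mol): N 4578, K 4420, S 3357.
Putting it together, IE_3: S < K < N.

S, K, N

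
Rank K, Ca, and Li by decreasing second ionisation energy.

After 1 electron has been removed, what remains? K⁺ is the bare [Ar] core; Ca⁺ still has 1 valence electron; Li⁺ is the bare [He] core.
Pulling an electron out of a noble-gas core costs far more than removing a remaining valence electron, so K and Li sit at the high end of IE_2.
The numbers (kJ/mol): K 3052, Ca 1145, Li 7298.
Overall IE_2 order: Ca < K < Li.

Li, K, Ca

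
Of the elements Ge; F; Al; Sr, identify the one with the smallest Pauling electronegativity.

Sr

F is in period 2, group 17; Al is in period 3, group 13; Ge is in period 4, group 14; Sr is in period 5, group 2.
EN rises left→right (higher Z_eff, smaller atoms) and falls top→bottom (larger, more shielded atoms).
Neither a single period nor a single group — weigh both effects.
Al > Sr: both effects reinforce here, so Al is clearly the higher of the two.
Ge > Al: period and group pull opposite ways; the across-period shift dominates (2.01 vs 1.61).
F > Ge: both effects reinforce here, so F is clearly the higher of the two.
For reference (Pauling): F 3.98, Al 1.61, Ge 2.01, Sr 0.95.
The smallest Pauling electronegativity among these belongs to Sr.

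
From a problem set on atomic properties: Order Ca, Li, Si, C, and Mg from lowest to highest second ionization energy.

Ca, Mg, Si, C, Li

After 1 electron has been removed, what remains? Ca⁺ still has 1 valence electron; Li⁺ is the bare [He] core; Si⁺ still has 3 valence electrons; C⁺ still has 3 valence electrons; Mg⁺ still has 1 valence electron.
Pulling an electron out of a noble-gas core costs far more than removing a remaining valence electron, so Li sits at the high end of IE_2.
Valence configurations: Ca⁺ [Ar]4s¹, Si⁺ [Ne]3s²3p¹, C⁺ [He]2s²2p¹, Mg⁺ [Ne]3s¹.
Tabulated IE_2 (kJ/mol): Ca 1145, Li 7298, Si 1577, C 2353, Mg 1451.
Putting it together, IE_2: Ca < Mg < Si < C < Li.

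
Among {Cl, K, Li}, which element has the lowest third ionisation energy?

Cl

Consider each +2 ion: Cl²⁺ still has 5 valence electrons; K²⁺ is already 1 electron into the core; Li²⁺ is already 1 electron into the core.
Pulling an electron out of a noble-gas core costs far more than removing a remaining valence electron, so K and Li sit at the high end of IE_3.
Approximate IE_3 values (kJ/mol): Cl 3822, K 4420, Li 11815.
Overall IE_3 order: Cl < K < Li.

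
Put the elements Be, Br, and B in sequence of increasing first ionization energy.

IE₁ increases left→right with effective nuclear charge and decreases top→bottom as the valence shell moves farther out.
These span different periods and groups, so the two trends combine.
Be > B: this pair runs against the simple trend — see the exception note.
Br > Be: period and group pull opposite ways; the across-period shift dominates (1140 vs 900 kJ/mol).
Note the exception: Be has a higher first ionization energy than B, contrary to the simple trend — removing B's lone 2p electron is easier than breaking Be's filled 2s².
Tabulated first ionization energy (kJ/mol): Be 900, B 801, Br 1140.
So from lowest to highest: B < Be < Br.

B < Be < Br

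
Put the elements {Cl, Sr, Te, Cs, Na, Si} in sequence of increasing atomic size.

Cl < Si < Te < Na < Sr < Cs

Na is in period 3, group 1; Si is in period 3, group 14; Cl is in period 3, group 17; Sr is in period 5, group 2; Te is in period 5, group 16; Cs is in period 6, group 1.
Across a period the added protons contract the valence shell; down a group each new principal shell makes the atom larger.
These span different periods and groups, so the two trends combine.
Si > Cl: Si lies to the left of Cl in period 3, so the across-period effect alone puts Si larger.
Te > Si: period and group pull opposite ways; the down-group shift dominates (136 vs 116 pm).
Na > Te: period and group pull opposite ways; the across-period shift dominates (155 vs 136 pm).
Sr > Na: period and group pull opposite ways; the down-group shift dominates (185 vs 155 pm).
Cs > Sr: both effects reinforce here, so Cs is clearly the larger of the two.
Approximate values (pm): Na 155, Si 116, Cl 99, Sr 185, Te 136, Cs 232.
So from smallest to largest: Cl < Si < Te < Na < Sr < Cs.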